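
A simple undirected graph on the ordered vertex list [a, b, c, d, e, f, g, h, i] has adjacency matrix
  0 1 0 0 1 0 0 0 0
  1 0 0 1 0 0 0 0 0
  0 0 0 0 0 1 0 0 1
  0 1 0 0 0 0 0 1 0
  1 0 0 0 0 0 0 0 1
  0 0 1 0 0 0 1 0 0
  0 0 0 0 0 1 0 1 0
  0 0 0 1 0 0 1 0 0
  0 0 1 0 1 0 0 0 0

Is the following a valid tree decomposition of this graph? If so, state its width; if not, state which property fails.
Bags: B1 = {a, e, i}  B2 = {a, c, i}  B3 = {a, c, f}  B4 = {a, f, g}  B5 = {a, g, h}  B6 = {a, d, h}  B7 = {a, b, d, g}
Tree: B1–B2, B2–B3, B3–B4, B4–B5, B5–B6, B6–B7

No — bags containing vertex g are not connected in the tree.

A tree decomposition must satisfy three properties: every vertex lies in some bag; for every edge, both endpoints lie together in some bag; and for every vertex, the bags containing it form a connected subtree. Here bags containing vertex g are not connected in the tree, so the decomposition is invalid.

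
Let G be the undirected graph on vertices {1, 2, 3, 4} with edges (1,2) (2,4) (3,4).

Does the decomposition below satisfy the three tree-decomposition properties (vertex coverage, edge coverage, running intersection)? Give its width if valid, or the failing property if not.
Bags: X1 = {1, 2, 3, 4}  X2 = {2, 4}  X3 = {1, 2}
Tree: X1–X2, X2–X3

A tree decomposition must satisfy three properties: every vertex lies in some bag; for every edge, both endpoints lie together in some bag; and for every vertex, the bags containing it form a connected subtree. Here bags containing vertex 1 are not connected in the tree, so the decomposition is invalid.

No — bags containing vertex 1 are not connected in the tree.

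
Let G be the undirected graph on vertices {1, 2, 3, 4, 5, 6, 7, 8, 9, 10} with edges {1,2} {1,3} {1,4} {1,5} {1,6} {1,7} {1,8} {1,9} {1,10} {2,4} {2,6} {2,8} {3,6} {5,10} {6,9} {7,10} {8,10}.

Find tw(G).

2

A width-2 tree decomposition is:
Bags: B1 = {1, 2, 8}  B2 = {1, 2, 6}  B3 = {1, 3, 6}  B4 = {1, 6, 9}  B5 = {1, 8, 10}  B6 = {1, 5, 10}  B7 = {1, 7, 10}  B8 = {1, 2, 4}
Tree: B1–B2, B2–B3, B2–B4, B1–B5, B5–B6, B5–B7, B2–B8
Every bag has size at most 3, so the width is 3 − 1 = 2 and tw(G) ≤ 2. On the other hand G contains the 3-clique {1, 2, 8}. A clique must lie in a single bag of any decomposition, so no decomposition can have width below 2. Hence tw(G) = 2 exactly.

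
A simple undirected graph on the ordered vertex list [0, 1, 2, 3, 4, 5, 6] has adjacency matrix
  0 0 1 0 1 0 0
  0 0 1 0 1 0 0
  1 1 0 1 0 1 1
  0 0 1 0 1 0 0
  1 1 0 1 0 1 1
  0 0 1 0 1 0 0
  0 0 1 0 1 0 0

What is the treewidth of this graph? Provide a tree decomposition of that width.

Treewidth 2.
One such decomposition:
Bags: B1 = {2, 3, 4}  B2 = {0, 2, 4}  B3 = {2, 4, 5}  B4 = {2, 4, 6}  B5 = {1, 2, 4}
Tree: B1–B2, B2–B3, B3–B4, B4–B5

The largest bag has 3 vertices, giving width 2; this decomposition certifies tw(G) ≤ 2. Since 4–3–2–0–4 is a cycle in G, G is not acyclic. Forests are exactly the graphs of treewidth ≤ 1, so tw(G) ≥ 2. The upper and lower bounds meet at 2, so that is the treewidth.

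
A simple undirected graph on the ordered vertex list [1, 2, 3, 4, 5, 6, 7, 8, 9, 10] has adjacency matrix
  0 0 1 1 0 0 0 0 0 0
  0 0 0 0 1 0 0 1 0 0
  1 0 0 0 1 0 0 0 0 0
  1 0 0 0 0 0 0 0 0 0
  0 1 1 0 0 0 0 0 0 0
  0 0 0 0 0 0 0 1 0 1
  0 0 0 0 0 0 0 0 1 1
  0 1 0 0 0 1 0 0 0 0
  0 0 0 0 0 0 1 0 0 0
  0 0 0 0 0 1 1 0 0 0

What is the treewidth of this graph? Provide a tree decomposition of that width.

Treewidth 1.
Bags: B1 = {1, 4}  B2 = {1, 3}  B3 = {3, 5}  B4 = {2, 5}  B5 = {2, 8}  B6 = {6, 8}  B7 = {6, 10}  B8 = {7, 10}  B9 = {7, 9}
Tree: B1–B2, B2–B3, B3–B4, B4–B5, B5–B6, B6–B7, B7–B8, B8–B9

Each bag holds 2 vertices, so the decomposition has width 1, which upper-bounds the treewidth. G has an edge, so its treewidth is at least 1. Therefore the treewidth is 1.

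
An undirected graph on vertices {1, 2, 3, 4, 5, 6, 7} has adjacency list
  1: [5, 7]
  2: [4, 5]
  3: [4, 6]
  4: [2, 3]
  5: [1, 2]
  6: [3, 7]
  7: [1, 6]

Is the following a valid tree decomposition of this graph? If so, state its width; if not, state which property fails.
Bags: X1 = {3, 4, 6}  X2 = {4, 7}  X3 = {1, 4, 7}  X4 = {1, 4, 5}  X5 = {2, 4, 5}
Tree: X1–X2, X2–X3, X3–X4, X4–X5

A tree decomposition must satisfy three properties: every vertex lies in some bag; for every edge, both endpoints lie together in some bag; and for every vertex, the bags containing it form a connected subtree. Here edge (6,7) lies in no bag, so the decomposition is invalid.

No — edge (6,7) lies in no bag.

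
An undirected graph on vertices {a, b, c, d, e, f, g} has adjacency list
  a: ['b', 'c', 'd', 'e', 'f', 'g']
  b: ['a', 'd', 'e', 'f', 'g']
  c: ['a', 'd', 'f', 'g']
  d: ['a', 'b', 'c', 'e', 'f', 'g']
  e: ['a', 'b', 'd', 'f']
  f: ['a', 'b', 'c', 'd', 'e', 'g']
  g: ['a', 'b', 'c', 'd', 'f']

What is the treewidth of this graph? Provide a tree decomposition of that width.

Each bag holds 5 vertices, so the decomposition has width 4, which upper-bounds the treewidth. Conversely, {a, c, d, f, g} is a clique of size 5, and the vertices of any clique must share a bag in every tree decomposition; so some bag has ≥ 5 vertices and tw(G) ≥ 4. Therefore the treewidth is 4.

Treewidth 4.
Bags: B1 = {a, c, d, f, g}  B2 = {a, b, d, f, g}  B3 = {a, b, d, e, f}
Tree: B1–B2, B2–B3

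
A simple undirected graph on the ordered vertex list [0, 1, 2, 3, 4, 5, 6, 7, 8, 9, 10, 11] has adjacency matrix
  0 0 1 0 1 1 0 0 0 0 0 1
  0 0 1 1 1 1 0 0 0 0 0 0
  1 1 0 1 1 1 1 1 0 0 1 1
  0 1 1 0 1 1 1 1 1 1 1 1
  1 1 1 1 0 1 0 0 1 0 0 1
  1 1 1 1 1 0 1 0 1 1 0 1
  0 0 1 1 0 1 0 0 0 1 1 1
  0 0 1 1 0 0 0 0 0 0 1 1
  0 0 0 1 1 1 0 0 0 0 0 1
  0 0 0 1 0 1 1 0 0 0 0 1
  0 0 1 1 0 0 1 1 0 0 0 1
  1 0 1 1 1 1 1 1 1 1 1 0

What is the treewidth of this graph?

A width-4 tree decomposition is:
Bags: B1 = {2, 3, 4, 5, 11}  B2 = {1, 2, 3, 4, 5}  B3 = {0, 2, 4, 5, 11}  B4 = {2, 3, 5, 6, 11}  B5 = {2, 3, 6, 10, 11}  B6 = {3, 4, 5, 8, 11}  B7 = {2, 3, 7, 10, 11}  B8 = {3, 5, 6, 9, 11}
Tree: B1–B2, B1–B3, B1–B4, B4–B5, B1–B6, B5–B7, B4–B8
Each bag holds 5 vertices, so the decomposition has width 4, which upper-bounds the treewidth. On the other hand G contains the 5-clique {0, 2, 4, 5, 11}. A clique must lie in a single bag of any decomposition, so no decomposition can have width below 4. Therefore the treewidth is 4.

4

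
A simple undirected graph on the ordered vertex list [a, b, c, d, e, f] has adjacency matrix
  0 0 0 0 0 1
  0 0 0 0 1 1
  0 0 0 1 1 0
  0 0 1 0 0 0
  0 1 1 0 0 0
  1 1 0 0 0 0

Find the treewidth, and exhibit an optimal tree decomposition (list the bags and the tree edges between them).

Every bag has size at most 2, so the width is 2 − 1 = 1 and tw(G) ≤ 1. Since G has at least one edge (e.g. a–f), it is not an edgeless graph, so tw(G) ≥ 1. Combining the bounds, tw(G) = 1.

Treewidth 1.
One such decomposition:
Bags: B1 = {a, f}  B2 = {b, f}  B3 = {b, e}  B4 = {c, e}  B5 = {c, d}
Tree: B1–B2, B2–B3, B3–B4, B4–B5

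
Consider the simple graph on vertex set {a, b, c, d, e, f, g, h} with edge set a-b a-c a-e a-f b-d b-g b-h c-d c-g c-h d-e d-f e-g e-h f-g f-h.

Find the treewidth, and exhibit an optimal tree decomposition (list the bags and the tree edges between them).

Every bag has size at most 5, so the width is 5 − 1 = 4 and tw(G) ≤ 4. For the lower bound: the 5 vertex sets {d,f}, {b,g}, {a,c}, {e}, {h} are disjoint, each induces a connected subgraph, and every pair is joined by at least one edge of G. Contracting each set to a single vertex therefore yields K_{5} as a minor, and since treewidth is minor-monotone, tw(G) ≥ tw(K_{5}) = 4. Hence tw(G) = 4 exactly.

Treewidth 4.
Bags: B1 = {b, c, d, e, f}  B2 = {b, c, e, f, g}  B3 = {a, b, c, e, f}  B4 = {b, c, e, f, h}
Tree: B1–B2, B2–B3, B3–B4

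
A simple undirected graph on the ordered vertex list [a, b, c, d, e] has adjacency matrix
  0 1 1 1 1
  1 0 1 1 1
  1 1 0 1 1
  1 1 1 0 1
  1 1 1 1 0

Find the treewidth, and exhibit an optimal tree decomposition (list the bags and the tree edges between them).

A single bag containing all 5 vertices is trivially a valid decomposition of width 4. Conversely, {a, b, c, d, e} is a clique of size 5, and the vertices of any clique must share a bag in every tree decomposition; so some bag has ≥ 5 vertices and tw(G) ≥ 4. Therefore the treewidth is 4.

Treewidth 4.
One optimal decomposition is:
Bags: B1 = {a, b, c, d, e}
Tree: (single bag)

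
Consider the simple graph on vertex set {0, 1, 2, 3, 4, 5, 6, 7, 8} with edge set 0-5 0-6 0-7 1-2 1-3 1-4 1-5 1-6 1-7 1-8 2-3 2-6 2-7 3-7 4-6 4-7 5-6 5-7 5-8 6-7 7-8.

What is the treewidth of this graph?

A width-3 tree decomposition is:
Bags: B1 = {1, 2, 6, 7}  B2 = {1, 4, 6, 7}  B3 = {1, 5, 6, 7}  B4 = {0, 5, 6, 7}  B5 = {1, 5, 7, 8}  B6 = {1, 2, 3, 7}
Tree: B1–B2, B2–B3, B3–B4, B3–B5, B1–B6
Every bag has size at most 4, so the width is 4 − 1 = 3 and tw(G) ≤ 3. On the other hand G contains the 4-clique {0, 5, 6, 7}. A clique must lie in a single bag of any decomposition, so no decomposition can have width below 3. Combining the bounds, tw(G) = 3.

3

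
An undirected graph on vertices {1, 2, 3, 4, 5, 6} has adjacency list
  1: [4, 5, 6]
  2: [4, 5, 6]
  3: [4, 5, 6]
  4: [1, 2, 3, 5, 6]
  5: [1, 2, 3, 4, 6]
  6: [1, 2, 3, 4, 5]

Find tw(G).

A width-3 tree decomposition is:
Bags: B1 = {3, 4, 5, 6}  B2 = {2, 4, 5, 6}  B3 = {1, 4, 5, 6}
Tree: B1–B2, B2–B3
The largest bag has 4 vertices, giving width 3; this decomposition certifies tw(G) ≤ 3. On the other hand G contains the 4-clique {1, 4, 5, 6}. A clique must lie in a single bag of any decomposition, so no decomposition can have width below 3. The upper and lower bounds meet at 3, so that is the treewidth.

3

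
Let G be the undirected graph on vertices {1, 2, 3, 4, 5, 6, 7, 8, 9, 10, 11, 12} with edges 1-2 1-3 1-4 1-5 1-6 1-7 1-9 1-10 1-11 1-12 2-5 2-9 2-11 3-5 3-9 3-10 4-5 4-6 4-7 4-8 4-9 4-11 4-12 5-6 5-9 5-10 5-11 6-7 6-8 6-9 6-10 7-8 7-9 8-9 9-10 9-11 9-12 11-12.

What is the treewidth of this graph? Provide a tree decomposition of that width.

Treewidth 4.
Bags: B1 = {1, 4, 5, 9, 11}  B2 = {1, 4, 5, 6, 9}  B3 = {1, 4, 6, 7, 9}  B4 = {1, 4, 9, 11, 12}  B5 = {1, 5, 6, 9, 10}  B6 = {1, 3, 5, 9, 10}  B7 = {4, 6, 7, 8, 9}  B8 = {1, 2, 5, 9, 11}
Tree: B1–B2, B2–B3, B1–B4, B2–B5, B5–B6, B3–B7, B1–B8

The largest bag has 5 vertices, giving width 4; this decomposition certifies tw(G) ≤ 4. On the other hand G contains the 5-clique {4, 6, 7, 8, 9}. A clique must lie in a single bag of any decomposition, so no decomposition can have width below 4. The upper and lower bounds meet at 4, so that is the treewidth.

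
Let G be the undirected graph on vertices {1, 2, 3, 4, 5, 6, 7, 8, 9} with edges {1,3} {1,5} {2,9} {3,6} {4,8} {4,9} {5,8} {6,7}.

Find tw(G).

1

A width-1 tree decomposition is:
Bags: B1 = {6, 7}  B2 = {3, 6}  B3 = {1, 3}  B4 = {1, 5}  B5 = {5, 8}  B6 = {4, 8}  B7 = {4, 9}  B8 = {2, 9}
Tree: B1–B2, B2–B3, B3–B4, B4–B5, B5–B6, B6–B7, B7–B8
The largest bag has 2 vertices, giving width 1; this decomposition certifies tw(G) ≤ 1. G has an edge, so its treewidth is at least 1. Hence tw(G) = 1 exactly.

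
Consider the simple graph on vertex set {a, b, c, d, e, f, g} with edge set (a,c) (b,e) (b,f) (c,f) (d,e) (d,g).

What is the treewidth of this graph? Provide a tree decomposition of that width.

Each bag holds 2 vertices, so the decomposition has width 1, which upper-bounds the treewidth. Since G has at least one edge (e.g. a–c), it is not an edgeless graph, so tw(G) ≥ 1. The upper and lower bounds meet at 1, so that is the treewidth.

Treewidth 1.
Bags: B1 = {a, c}  B2 = {c, f}  B3 = {b, f}  B4 = {b, e}  B5 = {d, e}  B6 = {d, g}
Tree: B1–B2, B2–B3, B3–B4, B4–B5, B5–B6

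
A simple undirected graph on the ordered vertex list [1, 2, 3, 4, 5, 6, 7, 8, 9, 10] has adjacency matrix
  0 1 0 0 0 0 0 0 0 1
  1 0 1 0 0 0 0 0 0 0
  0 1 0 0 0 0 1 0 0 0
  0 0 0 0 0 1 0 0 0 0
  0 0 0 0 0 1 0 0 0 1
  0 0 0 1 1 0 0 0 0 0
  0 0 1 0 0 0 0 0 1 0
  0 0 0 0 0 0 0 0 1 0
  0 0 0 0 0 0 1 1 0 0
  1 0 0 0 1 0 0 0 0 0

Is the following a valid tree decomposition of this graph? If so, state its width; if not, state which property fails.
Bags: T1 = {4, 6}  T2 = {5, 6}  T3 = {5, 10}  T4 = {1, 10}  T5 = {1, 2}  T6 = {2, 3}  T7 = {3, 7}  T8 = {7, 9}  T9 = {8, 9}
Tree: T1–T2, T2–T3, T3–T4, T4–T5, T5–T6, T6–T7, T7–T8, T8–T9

Vertex coverage: the bags together contain {1, 2, 3, 4, 5, 6, 7, 8, 9, 10}, the full vertex set. Edge coverage: each edge of G has both endpoints in at least one bag. Running intersection: for every vertex, the bags containing it form a connected subtree. All three properties hold, so this is a valid tree decomposition of width max|bag| − 1 = 1, and hence tw(G) ≤ 1.

Yes; width 1.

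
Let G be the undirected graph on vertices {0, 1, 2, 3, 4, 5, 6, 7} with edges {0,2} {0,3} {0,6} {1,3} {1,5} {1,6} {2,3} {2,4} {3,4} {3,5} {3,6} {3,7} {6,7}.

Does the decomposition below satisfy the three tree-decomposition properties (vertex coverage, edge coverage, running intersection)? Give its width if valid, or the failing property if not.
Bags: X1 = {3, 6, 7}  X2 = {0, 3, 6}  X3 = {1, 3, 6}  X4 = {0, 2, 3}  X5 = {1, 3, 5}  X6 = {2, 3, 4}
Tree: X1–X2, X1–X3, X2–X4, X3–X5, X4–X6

Yes; width 2.

Every vertex of G appears in some bag (union = {0, 1, 2, 3, 4, 5, 6, 7}); every edge is covered by a bag; and for each vertex v the set of bags containing v is connected in the bag tree. The decomposition is therefore valid. The largest bag has 3 vertices, so the width is 2.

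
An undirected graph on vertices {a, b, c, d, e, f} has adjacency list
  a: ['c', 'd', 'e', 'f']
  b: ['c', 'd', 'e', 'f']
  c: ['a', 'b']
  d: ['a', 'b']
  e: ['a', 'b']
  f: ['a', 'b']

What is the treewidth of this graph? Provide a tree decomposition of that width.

Treewidth 2.
Bags: B1 = {a, b, e}  B2 = {a, b, d}  B3 = {a, b, f}  B4 = {a, b, c}
Tree: B1–B2, B2–B3, B3–B4

Every bag has size at most 3, so the width is 3 − 1 = 2 and tw(G) ≤ 2. For the lower bound, G contains the cycle e–b–d–a–e, so G is not a forest; only forests have treewidth ≤ 1, hence tw(G) ≥ 2. Combining the bounds, tw(G) = 2.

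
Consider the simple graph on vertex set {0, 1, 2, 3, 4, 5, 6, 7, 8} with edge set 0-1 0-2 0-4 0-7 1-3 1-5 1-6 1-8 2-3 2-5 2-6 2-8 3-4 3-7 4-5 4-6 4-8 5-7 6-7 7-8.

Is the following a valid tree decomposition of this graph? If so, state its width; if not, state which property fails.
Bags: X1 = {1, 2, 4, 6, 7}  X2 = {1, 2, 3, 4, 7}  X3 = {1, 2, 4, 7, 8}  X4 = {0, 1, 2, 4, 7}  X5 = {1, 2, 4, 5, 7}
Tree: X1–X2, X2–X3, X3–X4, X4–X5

Yes; width 4.

Vertex coverage: the bags together contain {0, 1, 2, 3, 4, 5, 6, 7, 8}, the full vertex set. Edge coverage: each edge of G has both endpoints in at least one bag. Running intersection: for every vertex, the bags containing it form a connected subtree. All three properties hold, so this is a valid tree decomposition of width max|bag| − 1 = 4, and hence tw(G) ≤ 4.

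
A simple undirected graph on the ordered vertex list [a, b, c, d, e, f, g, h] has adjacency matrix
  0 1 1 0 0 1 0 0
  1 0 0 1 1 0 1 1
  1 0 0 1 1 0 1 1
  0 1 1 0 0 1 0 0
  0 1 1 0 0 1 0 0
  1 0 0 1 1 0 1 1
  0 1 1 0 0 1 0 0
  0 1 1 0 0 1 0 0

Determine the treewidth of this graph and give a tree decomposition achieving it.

Every bag has size at most 4, so the width is 4 − 1 = 3 and tw(G) ≤ 3. For the lower bound: the 4 vertex sets {b,e}, {a,c}, {f}, {g} are disjoint, each induces a connected subgraph, and every pair is joined by at least one edge of G. Contracting each set to a single vertex therefore yields K_{4} as a minor, and since treewidth is minor-monotone, tw(G) ≥ tw(K_{4}) = 3. Therefore the treewidth is 3.

Treewidth 3.
One optimal decomposition is:
Bags: B1 = {b, c, e, f}  B2 = {a, b, c, f}  B3 = {b, c, f, g}  B4 = {b, c, f, h}  B5 = {b, c, d, f}
Tree: B1–B2, B2–B3, B3–B4, B4–B5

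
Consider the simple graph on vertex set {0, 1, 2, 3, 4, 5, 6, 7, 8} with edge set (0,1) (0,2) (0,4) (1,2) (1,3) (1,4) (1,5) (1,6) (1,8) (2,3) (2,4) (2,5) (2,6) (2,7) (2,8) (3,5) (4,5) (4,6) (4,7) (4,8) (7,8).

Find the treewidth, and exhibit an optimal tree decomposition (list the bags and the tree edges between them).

Treewidth 3.
Bags: B1 = {1, 2, 4, 5}  B2 = {1, 2, 3, 5}  B3 = {1, 2, 4, 8}  B4 = {1, 2, 4, 6}  B5 = {2, 4, 7, 8}  B6 = {0, 1, 2, 4}
Tree: B1–B2, B1–B3, B1–B4, B3–B5, B3–B6

Every bag has size at most 4, so the width is 4 − 1 = 3 and tw(G) ≤ 3. On the other hand G contains the 4-clique {1, 2, 3, 5}. A clique must lie in a single bag of any decomposition, so no decomposition can have width below 3. Combining the bounds, tw(G) = 3.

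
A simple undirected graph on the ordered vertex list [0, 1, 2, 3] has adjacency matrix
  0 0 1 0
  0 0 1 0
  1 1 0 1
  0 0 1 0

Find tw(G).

A width-1 tree decomposition is:
Bags: B1 = {1, 2}  B2 = {2, 3}  B3 = {0, 2}
Tree: B1–B2, B2–B3
The largest bag has 2 vertices, giving width 1; this decomposition certifies tw(G) ≤ 1. Since G has at least one edge (e.g. 2–1), it is not an edgeless graph, so tw(G) ≥ 1. Combining the bounds, tw(G) = 1.

1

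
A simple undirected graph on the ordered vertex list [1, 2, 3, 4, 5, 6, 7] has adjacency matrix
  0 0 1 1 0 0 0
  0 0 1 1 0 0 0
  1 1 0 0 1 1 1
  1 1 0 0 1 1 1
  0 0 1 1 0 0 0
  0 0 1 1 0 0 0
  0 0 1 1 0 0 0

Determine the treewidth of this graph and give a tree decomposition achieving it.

Every bag has size at most 3, so the width is 3 − 1 = 2 and tw(G) ≤ 2. The edges 4–6–3–7–4 form a cycle, so G is not a tree and its treewidth is at least 2. Combining the bounds, tw(G) = 2.

Treewidth 2.
Bags: B1 = {3, 4, 6}  B2 = {3, 4, 7}  B3 = {2, 3, 4}  B4 = {3, 4, 5}  B5 = {1, 3, 4}
Tree: B1–B2, B2–B3, B3–B4, B4–B5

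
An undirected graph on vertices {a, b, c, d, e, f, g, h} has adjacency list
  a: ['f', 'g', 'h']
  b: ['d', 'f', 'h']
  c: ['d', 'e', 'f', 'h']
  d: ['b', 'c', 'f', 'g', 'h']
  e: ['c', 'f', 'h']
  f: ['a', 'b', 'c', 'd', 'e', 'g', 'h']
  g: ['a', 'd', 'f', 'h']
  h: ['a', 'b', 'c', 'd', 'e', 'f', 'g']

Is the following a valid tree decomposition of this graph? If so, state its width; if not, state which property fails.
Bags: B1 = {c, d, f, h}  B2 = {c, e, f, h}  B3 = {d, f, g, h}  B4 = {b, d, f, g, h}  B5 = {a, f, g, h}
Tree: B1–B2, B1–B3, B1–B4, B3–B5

A tree decomposition must satisfy three properties: every vertex lies in some bag; for every edge, both endpoints lie together in some bag; and for every vertex, the bags containing it form a connected subtree. Here bags containing vertex g are not connected in the tree, so the decomposition is invalid.

No — bags containing vertex g are not connected in the tree.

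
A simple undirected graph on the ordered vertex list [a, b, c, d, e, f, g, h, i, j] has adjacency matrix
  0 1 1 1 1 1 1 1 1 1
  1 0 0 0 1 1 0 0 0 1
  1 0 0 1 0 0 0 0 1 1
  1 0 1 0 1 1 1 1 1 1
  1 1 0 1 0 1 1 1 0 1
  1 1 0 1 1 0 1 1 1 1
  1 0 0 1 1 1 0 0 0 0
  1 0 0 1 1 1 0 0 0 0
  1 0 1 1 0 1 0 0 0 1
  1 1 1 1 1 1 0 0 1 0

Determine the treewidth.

A width-4 tree decomposition is:
Bags: B1 = {a, d, f, i, j}  B2 = {a, c, d, i, j}  B3 = {a, d, e, f, j}  B4 = {a, d, e, f, h}  B5 = {a, d, e, f, g}  B6 = {a, b, e, f, j}
Tree: B1–B2, B1–B3, B3–B4, B4–B5, B3–B6
Every bag has size at most 5, so the width is 5 − 1 = 4 and tw(G) ≤ 4. For the lower bound, the 5 vertices {a, c, d, i, j} are pairwise adjacent, and any tree decomposition puts a clique entirely inside one bag — forcing width ≥ 4. The upper and lower bounds meet at 4, so that is the treewidth.

4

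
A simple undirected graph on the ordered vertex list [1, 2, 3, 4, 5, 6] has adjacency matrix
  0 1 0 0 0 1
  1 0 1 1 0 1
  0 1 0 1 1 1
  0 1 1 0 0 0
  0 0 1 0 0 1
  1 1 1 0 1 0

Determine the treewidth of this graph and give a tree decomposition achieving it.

Treewidth 2.
Bags: B1 = {2, 3, 6}  B2 = {2, 3, 4}  B3 = {3, 5, 6}  B4 = {1, 2, 6}
Tree: B1–B2, B1–B3, B1–B4

Every bag has size at most 3, so the width is 3 − 1 = 2 and tw(G) ≤ 2. Conversely, {1, 2, 6} is a clique of size 3, and the vertices of any clique must share a bag in every tree decomposition; so some bag has ≥ 3 vertices and tw(G) ≥ 2. Combining the bounds, tw(G) = 2.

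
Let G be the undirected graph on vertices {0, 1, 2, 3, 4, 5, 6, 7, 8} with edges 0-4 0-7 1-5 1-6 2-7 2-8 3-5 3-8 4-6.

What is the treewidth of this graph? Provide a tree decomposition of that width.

Treewidth 2.
Bags: B1 = {0, 2, 7}  B2 = {0, 2, 4}  B3 = {2, 4, 6}  B4 = {1, 2, 6}  B5 = {1, 2, 5}  B6 = {2, 3, 5}  B7 = {2, 3, 8}
Tree: B1–B2, B2–B3, B3–B4, B4–B5, B5–B6, B6–B7

The largest bag has 3 vertices, giving width 2; this decomposition certifies tw(G) ≤ 2. For the lower bound, G contains the cycle 2–7–0–4–6–1–5–3–8–2, so G is not a forest; only forests have treewidth ≤ 1, hence tw(G) ≥ 2. Combining the bounds, tw(G) = 2.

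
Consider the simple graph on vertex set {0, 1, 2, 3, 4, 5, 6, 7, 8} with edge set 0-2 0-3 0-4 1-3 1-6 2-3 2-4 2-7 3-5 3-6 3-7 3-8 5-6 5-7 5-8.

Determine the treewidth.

A width-2 tree decomposition is:
Bags: B1 = {3, 5, 8}  B2 = {3, 5, 7}  B3 = {2, 3, 7}  B4 = {3, 5, 6}  B5 = {0, 2, 3}  B6 = {0, 2, 4}  B7 = {1, 3, 6}
Tree: B1–B2, B2–B3, B2–B4, B3–B5, B5–B6, B4–B7
The largest bag has 3 vertices, giving width 2; this decomposition certifies tw(G) ≤ 2. On the other hand G contains the 3-clique {0, 2, 3}. A clique must lie in a single bag of any decomposition, so no decomposition can have width below 2. Hence tw(G) = 2 exactly.

2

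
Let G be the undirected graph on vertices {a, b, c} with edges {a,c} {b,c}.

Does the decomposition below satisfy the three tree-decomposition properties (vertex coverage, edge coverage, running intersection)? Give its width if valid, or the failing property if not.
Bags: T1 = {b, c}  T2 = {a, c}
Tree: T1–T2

Yes; width 1.

Vertex coverage: the bags together contain {a, b, c}, the full vertex set. Edge coverage: each edge of G has both endpoints in at least one bag. Running intersection: for every vertex, the bags containing it form a connected subtree. All three properties hold, so this is a valid tree decomposition of width max|bag| − 1 = 1, and hence tw(G) ≤ 1.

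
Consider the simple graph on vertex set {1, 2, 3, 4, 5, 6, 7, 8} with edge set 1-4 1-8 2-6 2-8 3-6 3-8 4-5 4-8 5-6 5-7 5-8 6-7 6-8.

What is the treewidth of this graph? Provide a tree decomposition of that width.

The largest bag has 3 vertices, giving width 2; this decomposition certifies tw(G) ≤ 2. On the other hand G contains the 3-clique {1, 4, 8}. A clique must lie in a single bag of any decomposition, so no decomposition can have width below 2. Combining the bounds, tw(G) = 2.

Treewidth 2.
Bags: B1 = {5, 6, 8}  B2 = {2, 6, 8}  B3 = {5, 6, 7}  B4 = {4, 5, 8}  B5 = {1, 4, 8}  B6 = {3, 6, 8}
Tree: B1–B2, B1–B3, B1–B4, B4–B5, B1–B6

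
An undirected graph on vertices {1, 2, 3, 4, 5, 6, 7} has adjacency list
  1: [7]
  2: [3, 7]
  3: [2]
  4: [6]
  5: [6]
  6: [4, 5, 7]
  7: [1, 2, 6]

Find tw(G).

1

A width-1 tree decomposition is:
Bags: B1 = {6, 7}  B2 = {4, 6}  B3 = {2, 7}  B4 = {5, 6}  B5 = {2, 3}  B6 = {1, 7}
Tree: B1–B2, B1–B3, B2–B4, B3–B5, B3–B6
Every bag has size at most 2, so the width is 2 − 1 = 1 and tw(G) ≤ 1. G has an edge, so its treewidth is at least 1. Hence tw(G) = 1 exactly.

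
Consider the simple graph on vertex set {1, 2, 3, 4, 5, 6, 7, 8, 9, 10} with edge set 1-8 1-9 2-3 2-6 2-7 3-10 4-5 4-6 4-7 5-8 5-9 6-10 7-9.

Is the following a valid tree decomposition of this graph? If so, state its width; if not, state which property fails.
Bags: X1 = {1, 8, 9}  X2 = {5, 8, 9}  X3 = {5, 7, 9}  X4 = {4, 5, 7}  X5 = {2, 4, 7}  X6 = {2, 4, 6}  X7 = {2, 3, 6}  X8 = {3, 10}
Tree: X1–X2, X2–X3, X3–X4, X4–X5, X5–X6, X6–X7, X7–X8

No — edge (6,10) lies in no bag.

A tree decomposition must satisfy three properties: every vertex lies in some bag; for every edge, both endpoints lie together in some bag; and for every vertex, the bags containing it form a connected subtree. Here edge (6,10) lies in no bag, so the decomposition is invalid.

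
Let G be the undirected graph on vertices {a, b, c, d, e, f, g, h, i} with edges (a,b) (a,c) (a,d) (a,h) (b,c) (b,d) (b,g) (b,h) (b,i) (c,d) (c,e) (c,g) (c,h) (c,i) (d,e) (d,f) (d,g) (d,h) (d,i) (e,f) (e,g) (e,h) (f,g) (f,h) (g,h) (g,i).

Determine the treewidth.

4

A width-4 tree decomposition is:
Bags: B1 = {a, b, c, d, h}  B2 = {b, c, d, g, h}  B3 = {c, d, e, g, h}  B4 = {b, c, d, g, i}  B5 = {d, e, f, g, h}
Tree: B1–B2, B2–B3, B2–B4, B3–B5
Each bag holds 5 vertices, so the decomposition has width 4, which upper-bounds the treewidth. Conversely, {c, d, e, g, h} is a clique of size 5, and the vertices of any clique must share a bag in every tree decomposition; so some bag has ≥ 5 vertices and tw(G) ≥ 4. Hence tw(G) = 4 exactly.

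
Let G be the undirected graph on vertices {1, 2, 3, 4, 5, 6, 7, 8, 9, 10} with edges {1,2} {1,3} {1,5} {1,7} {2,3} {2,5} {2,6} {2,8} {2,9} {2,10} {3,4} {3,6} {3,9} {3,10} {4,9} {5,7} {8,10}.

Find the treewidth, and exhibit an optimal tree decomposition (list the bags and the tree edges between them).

Every bag has size at most 3, so the width is 3 − 1 = 2 and tw(G) ≤ 2. On the other hand G contains the 3-clique {2, 8, 10}. A clique must lie in a single bag of any decomposition, so no decomposition can have width below 2. Hence tw(G) = 2 exactly.

Treewidth 2.
One optimal decomposition is:
Bags: B1 = {1, 2, 3}  B2 = {2, 3, 9}  B3 = {3, 4, 9}  B4 = {2, 3, 10}  B5 = {2, 8, 10}  B6 = {1, 2, 5}  B7 = {1, 5, 7}  B8 = {2, 3, 6}
Tree: B1–B2, B2–B3, B1–B4, B4–B5, B1–B6, B6–B7, B2–B8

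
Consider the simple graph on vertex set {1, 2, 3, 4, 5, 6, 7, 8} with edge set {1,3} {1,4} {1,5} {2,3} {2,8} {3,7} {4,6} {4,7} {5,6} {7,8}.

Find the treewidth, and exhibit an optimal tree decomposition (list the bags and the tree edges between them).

The largest bag has 3 vertices, giving width 2; this decomposition certifies tw(G) ≤ 2. The edges 2–8–7–3–2 form a cycle, so G is not a tree and its treewidth is at least 2. Hence tw(G) = 2 exactly.

Treewidth 2.
One optimal decomposition is:
Bags: B1 = {2, 3, 8}  B2 = {3, 7, 8}  B3 = {1, 3, 7}  B4 = {1, 4, 7}  B5 = {1, 4, 5}  B6 = {4, 5, 6}
Tree: B1–B2, B2–B3, B3–B4, B4–B5, B5–B6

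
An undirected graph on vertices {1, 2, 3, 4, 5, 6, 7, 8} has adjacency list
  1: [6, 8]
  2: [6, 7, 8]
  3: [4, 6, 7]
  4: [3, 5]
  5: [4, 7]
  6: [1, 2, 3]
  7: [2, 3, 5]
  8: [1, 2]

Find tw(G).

2

A width-2 tree decomposition is:
Bags: B1 = {1, 6, 8}  B2 = {2, 6, 8}  B3 = {2, 3, 6}  B4 = {2, 3, 7}  B5 = {3, 4, 7}  B6 = {4, 5, 7}
Tree: B1–B2, B2–B3, B3–B4, B4–B5, B5–B6
The largest bag has 3 vertices, giving width 2; this decomposition certifies tw(G) ≤ 2. Since 1–8–2–6–1 is a cycle in G, G is not acyclic. Forests are exactly the graphs of treewidth ≤ 1, so tw(G) ≥ 2. Hence tw(G) = 2 exactly.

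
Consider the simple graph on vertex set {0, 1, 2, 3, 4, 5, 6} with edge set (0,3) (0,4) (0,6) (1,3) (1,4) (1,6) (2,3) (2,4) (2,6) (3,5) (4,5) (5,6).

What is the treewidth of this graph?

3

A width-3 tree decomposition is:
Bags: B1 = {3, 4, 5, 6}  B2 = {2, 3, 4, 6}  B3 = {0, 3, 4, 6}  B4 = {1, 3, 4, 6}
Tree: B1–B2, B2–B3, B3–B4
The largest bag has 4 vertices, giving width 3; this decomposition certifies tw(G) ≤ 3. For the lower bound: the 4 vertex sets {5,6}, {2,4}, {3}, {0} are disjoint, each induces a connected subgraph, and every pair is joined by at least one edge of G. Contracting each set to a single vertex therefore yields K_{4} as a minor, and since treewidth is minor-monotone, tw(G) ≥ tw(K_{4}) = 3. The upper and lower bounds meet at 3, so that is the treewidth.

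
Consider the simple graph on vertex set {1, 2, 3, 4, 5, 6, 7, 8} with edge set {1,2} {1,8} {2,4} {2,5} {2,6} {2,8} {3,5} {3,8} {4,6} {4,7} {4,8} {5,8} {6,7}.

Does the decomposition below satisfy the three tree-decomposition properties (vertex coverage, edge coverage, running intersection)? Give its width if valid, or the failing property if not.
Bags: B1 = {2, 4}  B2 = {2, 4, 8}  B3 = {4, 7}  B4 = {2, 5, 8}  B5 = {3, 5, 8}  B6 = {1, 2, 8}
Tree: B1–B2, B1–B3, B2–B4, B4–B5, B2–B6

A tree decomposition must satisfy three properties: every vertex lies in some bag; for every edge, both endpoints lie together in some bag; and for every vertex, the bags containing it form a connected subtree. Here vertex 6 appears in no bag, so the decomposition is invalid.

No — vertex 6 appears in no bag.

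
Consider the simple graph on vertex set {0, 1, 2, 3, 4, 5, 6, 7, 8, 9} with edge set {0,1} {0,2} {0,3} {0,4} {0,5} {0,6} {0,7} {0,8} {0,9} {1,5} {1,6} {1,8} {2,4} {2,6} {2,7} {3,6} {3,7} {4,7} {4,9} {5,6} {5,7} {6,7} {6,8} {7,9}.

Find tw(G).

A width-3 tree decomposition is:
Bags: B1 = {0, 2, 6, 7}  B2 = {0, 5, 6, 7}  B3 = {0, 2, 4, 7}  B4 = {0, 1, 5, 6}  B5 = {0, 4, 7, 9}  B6 = {0, 3, 6, 7}  B7 = {0, 1, 6, 8}
Tree: B1–B2, B1–B3, B2–B4, B3–B5, B2–B6, B4–B7
Every bag has size at most 4, so the width is 4 − 1 = 3 and tw(G) ≤ 3. On the other hand G contains the 4-clique {0, 4, 7, 9}. A clique must lie in a single bag of any decomposition, so no decomposition can have width below 3. Hence tw(G) = 3 exactly.

3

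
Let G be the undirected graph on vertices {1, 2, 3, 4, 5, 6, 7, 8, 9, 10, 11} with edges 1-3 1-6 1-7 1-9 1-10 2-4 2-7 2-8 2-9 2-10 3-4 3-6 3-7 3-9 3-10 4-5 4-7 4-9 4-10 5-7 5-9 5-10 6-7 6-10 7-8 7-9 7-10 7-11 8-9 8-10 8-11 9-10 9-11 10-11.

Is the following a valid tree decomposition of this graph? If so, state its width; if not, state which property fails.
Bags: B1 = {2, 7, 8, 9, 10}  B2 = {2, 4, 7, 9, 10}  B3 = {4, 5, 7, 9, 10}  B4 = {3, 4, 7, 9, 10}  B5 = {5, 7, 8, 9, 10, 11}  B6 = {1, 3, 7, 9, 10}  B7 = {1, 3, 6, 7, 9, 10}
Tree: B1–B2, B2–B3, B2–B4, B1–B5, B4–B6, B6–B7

A tree decomposition must satisfy three properties: every vertex lies in some bag; for every edge, both endpoints lie together in some bag; and for every vertex, the bags containing it form a connected subtree. Here bags containing vertex 5 are not connected in the tree, so the decomposition is invalid.

No — bags containing vertex 5 are not connected in the tree.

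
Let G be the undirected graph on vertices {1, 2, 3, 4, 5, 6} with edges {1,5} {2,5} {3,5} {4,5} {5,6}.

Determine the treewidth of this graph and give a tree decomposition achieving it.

Every bag has size at most 2, so the width is 2 − 1 = 1 and tw(G) ≤ 1. G has an edge, so its treewidth is at least 1. Hence tw(G) = 1 exactly.

Treewidth 1.
One optimal decomposition is:
Bags: B1 = {4, 5}  B2 = {5, 6}  B3 = {1, 5}  B4 = {2, 5}  B5 = {3, 5}
Tree: B1–B2, B2–B3, B3–B4, B3–B5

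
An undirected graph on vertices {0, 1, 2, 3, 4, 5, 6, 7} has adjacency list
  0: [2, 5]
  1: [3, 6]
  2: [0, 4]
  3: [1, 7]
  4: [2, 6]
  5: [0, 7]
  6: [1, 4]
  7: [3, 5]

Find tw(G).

A width-2 tree decomposition is:
Bags: B1 = {1, 4, 6}  B2 = {1, 2, 4}  B3 = {0, 1, 2}  B4 = {0, 1, 5}  B5 = {1, 5, 7}  B6 = {1, 3, 7}
Tree: B1–B2, B2–B3, B3–B4, B4–B5, B5–B6
Each bag holds 3 vertices, so the decomposition has width 2, which upper-bounds the treewidth. The edges 1–6–4–2–0–5–7–3–1 form a cycle, so G is not a tree and its treewidth is at least 2. Hence tw(G) = 2 exactly.

2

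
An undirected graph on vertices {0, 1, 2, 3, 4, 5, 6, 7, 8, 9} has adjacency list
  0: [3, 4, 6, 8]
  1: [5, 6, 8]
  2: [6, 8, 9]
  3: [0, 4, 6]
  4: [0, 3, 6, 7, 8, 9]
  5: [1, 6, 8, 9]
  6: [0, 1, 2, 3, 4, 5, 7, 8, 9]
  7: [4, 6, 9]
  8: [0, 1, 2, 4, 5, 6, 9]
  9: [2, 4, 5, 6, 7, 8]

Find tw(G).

3

A width-3 tree decomposition is:
Bags: B1 = {0, 4, 6, 8}  B2 = {4, 6, 8, 9}  B3 = {4, 6, 7, 9}  B4 = {2, 6, 8, 9}  B5 = {5, 6, 8, 9}  B6 = {0, 3, 4, 6}  B7 = {1, 5, 6, 8}
Tree: B1–B2, B2–B3, B2–B4, B2–B5, B1–B6, B5–B7
The largest bag has 4 vertices, giving width 3; this decomposition certifies tw(G) ≤ 3. Conversely, {0, 4, 6, 8} is a clique of size 4, and the vertices of any clique must share a bag in every tree decomposition; so some bag has ≥ 4 vertices and tw(G) ≥ 3. Therefore the treewidth is 3.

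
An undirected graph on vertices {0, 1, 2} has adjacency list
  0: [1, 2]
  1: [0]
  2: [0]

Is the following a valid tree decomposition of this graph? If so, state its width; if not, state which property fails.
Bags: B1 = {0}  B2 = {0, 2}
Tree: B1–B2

No — vertex 1 appears in no bag.

A tree decomposition must satisfy three properties: every vertex lies in some bag; for every edge, both endpoints lie together in some bag; and for every vertex, the bags containing it form a connected subtree. Here vertex 1 appears in no bag, so the decomposition is invalid.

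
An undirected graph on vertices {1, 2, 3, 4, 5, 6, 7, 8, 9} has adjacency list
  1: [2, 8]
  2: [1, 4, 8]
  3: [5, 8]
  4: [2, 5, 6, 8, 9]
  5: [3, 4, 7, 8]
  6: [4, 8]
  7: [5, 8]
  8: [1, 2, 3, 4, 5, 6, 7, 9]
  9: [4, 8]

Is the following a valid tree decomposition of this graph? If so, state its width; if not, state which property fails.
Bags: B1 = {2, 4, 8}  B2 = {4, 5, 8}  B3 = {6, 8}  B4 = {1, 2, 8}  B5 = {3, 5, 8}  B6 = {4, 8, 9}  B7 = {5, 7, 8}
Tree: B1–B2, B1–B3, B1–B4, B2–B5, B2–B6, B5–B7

A tree decomposition must satisfy three properties: every vertex lies in some bag; for every edge, both endpoints lie together in some bag; and for every vertex, the bags containing it form a connected subtree. Here edge (4,6) lies in no bag, so the decomposition is invalid.

No — edge (4,6) lies in no bag.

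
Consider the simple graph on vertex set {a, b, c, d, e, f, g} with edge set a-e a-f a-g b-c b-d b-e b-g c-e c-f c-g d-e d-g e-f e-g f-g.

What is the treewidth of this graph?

3

A width-3 tree decomposition is:
Bags: B1 = {c, e, f, g}  B2 = {b, c, e, g}  B3 = {a, e, f, g}  B4 = {b, d, e, g}
Tree: B1–B2, B1–B3, B2–B4
Every bag has size at most 4, so the width is 4 − 1 = 3 and tw(G) ≤ 3. On the other hand G contains the 4-clique {b, d, e, g}. A clique must lie in a single bag of any decomposition, so no decomposition can have width below 3. Combining the bounds, tw(G) = 3.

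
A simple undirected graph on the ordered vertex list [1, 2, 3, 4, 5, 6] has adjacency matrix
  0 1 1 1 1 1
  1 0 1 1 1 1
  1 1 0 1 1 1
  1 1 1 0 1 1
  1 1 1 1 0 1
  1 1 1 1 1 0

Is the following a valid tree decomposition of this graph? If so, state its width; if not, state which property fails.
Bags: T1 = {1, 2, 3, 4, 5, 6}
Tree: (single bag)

Yes; width 5.

Every vertex of G appears in some bag (union = {1, 2, 3, 4, 5, 6}); every edge is covered by a bag; and for each vertex v the set of bags containing v is connected in the bag tree. The decomposition is therefore valid. The largest bag has 6 vertices, so the width is 5.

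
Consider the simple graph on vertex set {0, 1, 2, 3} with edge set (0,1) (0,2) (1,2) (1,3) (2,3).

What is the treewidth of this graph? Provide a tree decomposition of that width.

Treewidth 2.
Bags: B1 = {1, 2, 3}  B2 = {0, 1, 2}
Tree: B1–B2

The largest bag has 3 vertices, giving width 2; this decomposition certifies tw(G) ≤ 2. On the other hand G contains the 3-clique {0, 1, 2}. A clique must lie in a single bag of any decomposition, so no decomposition can have width below 2. Combining the bounds, tw(G) = 2.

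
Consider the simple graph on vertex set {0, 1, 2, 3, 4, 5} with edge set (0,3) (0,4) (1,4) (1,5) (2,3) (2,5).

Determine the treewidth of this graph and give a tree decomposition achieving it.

Treewidth 2.
Bags: B1 = {0, 2, 3}  B2 = {0, 2, 4}  B3 = {1, 2, 4}  B4 = {1, 2, 5}
Tree: B1–B2, B2–B3, B3–B4

Every bag has size at most 3, so the width is 3 − 1 = 2 and tw(G) ≤ 2. For the lower bound, G contains the cycle 2–3–0–4–1–5–2, so G is not a forest; only forests have treewidth ≤ 1, hence tw(G) ≥ 2. Hence tw(G) = 2 exactly.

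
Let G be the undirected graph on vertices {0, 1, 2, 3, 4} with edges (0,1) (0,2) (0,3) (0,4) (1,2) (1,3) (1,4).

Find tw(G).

A width-2 tree decomposition is:
Bags: B1 = {0, 1, 3}  B2 = {0, 1, 4}  B3 = {0, 1, 2}
Tree: B1–B2, B2–B3
Every bag has size at most 3, so the width is 3 − 1 = 2 and tw(G) ≤ 2. Conversely, {0, 1, 2} is a clique of size 3, and the vertices of any clique must share a bag in every tree decomposition; so some bag has ≥ 3 vertices and tw(G) ≥ 2. The upper and lower bounds meet at 2, so that is the treewidth.

2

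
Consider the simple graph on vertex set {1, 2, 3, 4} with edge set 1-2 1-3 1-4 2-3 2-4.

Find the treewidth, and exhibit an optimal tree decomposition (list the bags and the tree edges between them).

Treewidth 2.
One optimal decomposition is:
Bags: B1 = {1, 2, 4}  B2 = {1, 2, 3}
Tree: B1–B2

Every bag has size at most 3, so the width is 3 − 1 = 2 and tw(G) ≤ 2. Conversely, {1, 2, 3} is a clique of size 3, and the vertices of any clique must share a bag in every tree decomposition; so some bag has ≥ 3 vertices and tw(G) ≥ 2. Hence tw(G) = 2 exactly.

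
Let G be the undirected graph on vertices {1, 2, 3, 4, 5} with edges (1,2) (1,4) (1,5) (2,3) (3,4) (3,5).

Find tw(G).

2

A width-2 tree decomposition is:
Bags: B1 = {1, 3, 5}  B2 = {1, 3, 4}  B3 = {1, 2, 3}
Tree: B1–B2, B2–B3
Every bag has size at most 3, so the width is 3 − 1 = 2 and tw(G) ≤ 2. The edges 1–5–3–4–1 form a cycle, so G is not a tree and its treewidth is at least 2. The upper and lower bounds meet at 2, so that is the treewidth.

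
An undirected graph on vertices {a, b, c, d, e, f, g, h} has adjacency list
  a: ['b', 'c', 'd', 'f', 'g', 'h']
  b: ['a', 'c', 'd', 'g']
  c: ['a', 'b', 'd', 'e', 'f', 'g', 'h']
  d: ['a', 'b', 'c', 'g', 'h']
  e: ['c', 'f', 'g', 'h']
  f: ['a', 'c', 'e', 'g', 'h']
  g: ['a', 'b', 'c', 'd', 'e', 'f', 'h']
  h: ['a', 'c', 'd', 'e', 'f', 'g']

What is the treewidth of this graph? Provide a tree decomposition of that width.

Treewidth 4.
Bags: B1 = {a, c, f, g, h}  B2 = {a, c, d, g, h}  B3 = {a, b, c, d, g}  B4 = {c, e, f, g, h}
Tree: B1–B2, B2–B3, B1–B4

Every bag has size at most 5, so the width is 5 − 1 = 4 and tw(G) ≤ 4. Conversely, {a, c, d, g, h} is a clique of size 5, and the vertices of any clique must share a bag in every tree decomposition; so some bag has ≥ 5 vertices and tw(G) ≥ 4. The upper and lower bounds meet at 4, so that is the treewidth.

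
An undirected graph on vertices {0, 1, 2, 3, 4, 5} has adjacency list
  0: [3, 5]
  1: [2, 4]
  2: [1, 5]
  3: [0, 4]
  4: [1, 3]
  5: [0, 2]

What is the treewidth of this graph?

2

A width-2 tree decomposition is:
Bags: B1 = {0, 3, 5}  B2 = {3, 4, 5}  B3 = {1, 4, 5}  B4 = {1, 2, 5}
Tree: B1–B2, B2–B3, B3–B4
Every bag has size at most 3, so the width is 3 − 1 = 2 and tw(G) ≤ 2. The edges 5–0–3–4–1–2–5 form a cycle, so G is not a tree and its treewidth is at least 2. Combining the bounds, tw(G) = 2.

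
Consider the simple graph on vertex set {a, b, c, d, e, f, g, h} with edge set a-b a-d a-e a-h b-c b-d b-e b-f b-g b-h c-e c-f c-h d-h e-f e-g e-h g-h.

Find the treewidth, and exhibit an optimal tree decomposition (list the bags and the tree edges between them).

Treewidth 3.
One such decomposition:
Bags: B1 = {b, c, e, h}  B2 = {b, e, g, h}  B3 = {a, b, e, h}  B4 = {b, c, e, f}  B5 = {a, b, d, h}
Tree: B1–B2, B2–B3, B1–B4, B3–B5

Every bag has size at most 4, so the width is 4 − 1 = 3 and tw(G) ≤ 3. On the other hand G contains the 4-clique {a, b, d, h}. A clique must lie in a single bag of any decomposition, so no decomposition can have width below 3. The upper and lower bounds meet at 3, so that is the treewidth.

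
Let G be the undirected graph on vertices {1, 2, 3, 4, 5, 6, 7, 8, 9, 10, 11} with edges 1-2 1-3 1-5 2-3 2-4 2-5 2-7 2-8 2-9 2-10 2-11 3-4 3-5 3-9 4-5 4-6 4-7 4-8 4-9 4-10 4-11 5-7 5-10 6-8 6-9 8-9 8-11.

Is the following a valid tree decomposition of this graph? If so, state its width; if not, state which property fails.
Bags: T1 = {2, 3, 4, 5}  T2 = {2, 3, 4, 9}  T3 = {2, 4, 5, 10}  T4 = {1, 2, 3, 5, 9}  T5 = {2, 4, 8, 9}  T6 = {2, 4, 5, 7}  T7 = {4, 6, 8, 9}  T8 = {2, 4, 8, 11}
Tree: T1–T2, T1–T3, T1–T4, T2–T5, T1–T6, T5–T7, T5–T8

A tree decomposition must satisfy three properties: every vertex lies in some bag; for every edge, both endpoints lie together in some bag; and for every vertex, the bags containing it form a connected subtree. Here bags containing vertex 9 are not connected in the tree, so the decomposition is invalid.

No — bags containing vertex 9 are not connected in the tree.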